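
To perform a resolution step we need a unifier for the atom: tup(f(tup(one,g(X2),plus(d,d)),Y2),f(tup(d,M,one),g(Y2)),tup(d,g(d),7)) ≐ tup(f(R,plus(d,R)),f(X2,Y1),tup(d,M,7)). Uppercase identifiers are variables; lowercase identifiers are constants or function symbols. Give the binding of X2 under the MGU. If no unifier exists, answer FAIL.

Decompose tup/3: f(tup(one,g(X2),plus(d,d)),Y2) ≐ f(R,plus(d,R)),  f(tup(d,M,one),g(Y2)) ≐ f(X2,Y1),  tup(d,g(d),7) ≐ tup(d,M,7).
Decompose f/2: tup(one,g(X2),plus(d,d)) ≐ R,  Y2 ≐ plus(d,R).
Bind R := tup(one,g(X2),plus(d,d)); substituting into the one remaining equation that mentions R gives: Y2 ≐ plus(d,tup(one,g(X2),plus(d,d))).
Bind Y2 := plus(d,tup(one,g(X2),plus(d,d))); substituting into the one remaining equation that mentions Y2 gives: f(tup(d,M,one),g(plus(d,tup(one,g(X2),plus(d,d))))) ≐ f(X2,Y1).
Decompose f/2: tup(d,M,one) ≐ X2,  g(plus(d,tup(one,g(X2),plus(d,d)))) ≐ Y1.
Bind X2 := tup(d,M,one); substituting into the one remaining equation that mentions X2 gives: g(plus(d,tup(one,g(tup(d,M,one)),plus(d,d)))) ≐ Y1. Substituting into the earlier bindings gives R := tup(one,g(tup(d,M,one)),plus(d,d)), Y2 := plus(d,tup(one,g(tup(d,M,one)),plus(d,d))).
Bind Y1 := g(plus(d,tup(one,g(tup(d,M,one)),plus(d,d)))); no other remaining equation mentions Y1.
Decompose tup/3: d ≐ d,  g(d) ≐ M,  7 ≐ 7.
Delete trivial equation d ≐ d.
Bind M := g(d); no other remaining equation mentions M. Substituting into the earlier bindings gives R := tup(one,g(tup(d,g(d),one)),plus(d,d)), Y2 := plus(d,tup(one,g(tup(d,g(d),one)),plus(d,d))), X2 := tup(d,g(d),one), Y1 := g(plus(d,tup(one,g(tup(d,g(d),one)),plus(d,d)))).
Delete trivial equation 7 ≐ 7.
MGU = { R := tup(one,g(tup(d,g(d),one)),plus(d,d)), Y2 := plus(d,tup(one,g(tup(d,g(d),one)),plus(d,d))), X2 := tup(d,g(d),one), Y1 := g(plus(d,tup(one,g(tup(d,g(d),one)),plus(d,d)))), M := g(d) }, so X2 := tup(d,g(d),one).

tup(d,g(d),one)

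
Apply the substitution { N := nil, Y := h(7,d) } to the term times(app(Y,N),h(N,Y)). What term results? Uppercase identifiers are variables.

Replace each occurrence of N with nil.
Replace each occurrence of Y with h(7,d).
Result: times(app(h(7,d),nil),h(nil,h(7,d))).

times(app(h(7,d),nil),h(nil,h(7,d)))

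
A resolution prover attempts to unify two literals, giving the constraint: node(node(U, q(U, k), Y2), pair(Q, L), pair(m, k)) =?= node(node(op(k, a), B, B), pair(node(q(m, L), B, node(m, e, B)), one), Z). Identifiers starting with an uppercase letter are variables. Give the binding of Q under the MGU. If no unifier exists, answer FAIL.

node(q(m, one), q(op(k, a), k), node(m, e, q(op(k, a), k)))

Decompose node/3: node(U, q(U, k), Y2) =?= node(op(k, a), B, B),  pair(Q, L) =?= pair(node(q(m, L), B, node(m, e, B)), one),  pair(m, k) =?= Z.
Decompose node/3: U =?= op(k, a),  q(U, k) =?= B,  Y2 =?= B.
Bind U := op(k, a); substituting into the one remaining equation that mentions U gives: q(op(k, a), k) =?= B.
Bind B := q(op(k, a), k); substituting into the 2 remaining equations that mention B gives: Y2 =?= q(op(k, a), k),  pair(Q, L) =?= pair(node(q(m, L), q(op(k, a), k), node(m, e, q(op(k, a), k))), one).
Bind Y2 := q(op(k, a), k); no other remaining equation mentions Y2.
Decompose pair/2: Q =?= node(q(m, L), q(op(k, a), k), node(m, e, q(op(k, a), k))),  L =?= one.
Bind Q := node(q(m, L), q(op(k, a), k), node(m, e, q(op(k, a), k))); no other remaining equation mentions Q.
Bind L := one; no other remaining equation mentions L. Substituting into the earlier binding gives Q := node(q(m, one), q(op(k, a), k), node(m, e, q(op(k, a), k))).
Bind Z := pair(m, k).
MGU = { U ↦ op(k, a), B ↦ q(op(k, a), k), Y2 ↦ q(op(k, a), k), Q ↦ node(q(m, one), q(op(k, a), k), node(m, e, q(op(k, a), k))), L ↦ one, Z ↦ pair(m, k) }, so Q ↦ node(q(m, one), q(op(k, a), k), node(m, e, q(op(k, a), k))).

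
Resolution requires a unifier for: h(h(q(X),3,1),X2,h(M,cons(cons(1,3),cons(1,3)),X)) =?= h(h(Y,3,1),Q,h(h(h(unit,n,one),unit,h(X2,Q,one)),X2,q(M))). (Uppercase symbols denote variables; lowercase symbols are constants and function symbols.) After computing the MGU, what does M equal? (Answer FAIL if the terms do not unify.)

h(h(unit,n,one),unit,h(cons(cons(1,3),cons(1,3)),cons(cons(1,3),cons(1,3)),one))

Decompose h/3: h(q(X),3,1) =?= h(Y,3,1),  X2 =?= Q,  h(M,cons(cons(1,3),cons(1,3)),X) =?= h(h(h(unit,n,one),unit,h(X2,Q,one)),X2,q(M)).
Decompose h/3: q(X) =?= Y,  3 =?= 3,  1 =?= 1.
Bind Y := q(X); no other remaining equation mentions Y.
Delete trivial equation 3 =?= 3.
Delete trivial equation 1 =?= 1.
Bind X2 := Q; substituting into the remaining equation gives: h(M,cons(cons(1,3),cons(1,3)),X) =?= h(h(h(unit,n,one),unit,h(Q,Q,one)),Q,q(M)).
Decompose h/3: M =?= h(h(unit,n,one),unit,h(Q,Q,one)),  cons(cons(1,3),cons(1,3)) =?= Q,  X =?= q(M).
Bind M := h(h(unit,n,one),unit,h(Q,Q,one)); substituting into the one remaining equation that mentions M gives: X =?= q(h(h(unit,n,one),unit,h(Q,Q,one))).
Bind Q := cons(cons(1,3),cons(1,3)); substituting into the remaining equation gives: X =?= q(h(h(unit,n,one),unit,h(cons(cons(1,3),cons(1,3)),cons(cons(1,3),cons(1,3)),one))). Substituting into the earlier bindings gives X2 := cons(cons(1,3),cons(1,3)), M := h(h(unit,n,one),unit,h(cons(cons(1,3),cons(1,3)),cons(cons(1,3),cons(1,3)),one)).
Bind X := q(h(h(unit,n,one),unit,h(cons(cons(1,3),cons(1,3)),cons(cons(1,3),cons(1,3)),one))). Substituting into the earlier binding gives Y := q(q(h(h(unit,n,one),unit,h(cons(cons(1,3),cons(1,3)),cons(cons(1,3),cons(1,3)),one)))).
MGU = { Y := q(q(h(h(unit,n,one),unit,h(cons(cons(1,3),cons(1,3)),cons(cons(1,3),cons(1,3)),one)))), X2 := cons(cons(1,3),cons(1,3)), M := h(h(unit,n,one),unit,h(cons(cons(1,3),cons(1,3)),cons(cons(1,3),cons(1,3)),one)), Q := cons(cons(1,3),cons(1,3)), X := q(h(h(unit,n,one),unit,h(cons(cons(1,3),cons(1,3)),cons(cons(1,3),cons(1,3)),one))) }, so M := h(h(unit,n,one),unit,h(cons(cons(1,3),cons(1,3)),cons(cons(1,3),cons(1,3)),one)).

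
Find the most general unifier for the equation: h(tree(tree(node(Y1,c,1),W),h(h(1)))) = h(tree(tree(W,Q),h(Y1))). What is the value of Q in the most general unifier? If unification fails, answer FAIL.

Decompose h/1: tree(tree(node(Y1,c,1),W),h(h(1))) = tree(tree(W,Q),h(Y1)).
Decompose tree/2: tree(node(Y1,c,1),W) = tree(W,Q),  h(h(1)) = h(Y1).
Decompose tree/2: node(Y1,c,1) = W,  W = Q.
Bind W := node(Y1,c,1); substituting into the one remaining equation that mentions W gives: node(Y1,c,1) = Q.
Bind Q := node(Y1,c,1); no other remaining equation mentions Q.
Decompose h/1: h(1) = Y1.
Bind Y1 := h(1). Substituting into the earlier bindings gives W := node(h(1),c,1), Q := node(h(1),c,1).
MGU = { W -> node(h(1),c,1), Q -> node(h(1),c,1), Y1 -> h(1) }, so Q -> node(h(1),c,1).

node(h(1),c,1)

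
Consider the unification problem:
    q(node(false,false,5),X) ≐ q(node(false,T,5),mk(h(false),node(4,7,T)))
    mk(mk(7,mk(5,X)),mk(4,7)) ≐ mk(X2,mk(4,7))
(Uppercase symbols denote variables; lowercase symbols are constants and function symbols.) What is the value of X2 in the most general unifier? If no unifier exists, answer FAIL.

mk(7,mk(5,mk(h(false),node(4,7,false))))

Decompose q/2: node(false,false,5) ≐ node(false,T,5),  X ≐ mk(h(false),node(4,7,T)).
Decompose node/3: false ≐ false,  false ≐ T,  5 ≐ 5.
Delete trivial equation false ≐ false.
Bind T := false; substituting into the one remaining equation that mentions T gives: X ≐ mk(h(false),node(4,7,false)).
Delete trivial equation 5 ≐ 5.
Bind X := mk(h(false),node(4,7,false)); substituting into the remaining equation gives: mk(mk(7,mk(5,mk(h(false),node(4,7,false)))),mk(4,7)) ≐ mk(X2,mk(4,7)).
Decompose mk/2: mk(7,mk(5,mk(h(false),node(4,7,false)))) ≐ X2,  mk(4,7) ≐ mk(4,7).
Bind X2 := mk(7,mk(5,mk(h(false),node(4,7,false)))); no other remaining equation mentions X2.
Delete trivial equation mk(4,7) ≐ mk(4,7).
MGU = { T := false, X := mk(h(false),node(4,7,false)), X2 := mk(7,mk(5,mk(h(false),node(4,7,false)))) }, so X2 := mk(7,mk(5,mk(h(false),node(4,7,false)))).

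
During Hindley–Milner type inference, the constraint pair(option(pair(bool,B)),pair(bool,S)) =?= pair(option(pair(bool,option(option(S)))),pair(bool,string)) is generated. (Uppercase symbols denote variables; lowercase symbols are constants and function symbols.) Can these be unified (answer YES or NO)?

YES

Decompose pair/2: option(pair(bool,B)) =?= option(pair(bool,option(option(S)))),  pair(bool,S) =?= pair(bool,string).
Decompose option/1: pair(bool,B) =?= pair(bool,option(option(S))).
Decompose pair/2: bool =?= bool,  B =?= option(option(S)).
Delete trivial equation bool =?= bool.
Bind B := option(option(S)); no other remaining equation mentions B.
Decompose pair/2: bool =?= bool,  S =?= string.
Delete trivial equation bool =?= bool.
Bind S := string. Substituting into the earlier binding gives B := option(option(string)).
No equations remain and no clash or occurs-check failure arose, so a unifier exists.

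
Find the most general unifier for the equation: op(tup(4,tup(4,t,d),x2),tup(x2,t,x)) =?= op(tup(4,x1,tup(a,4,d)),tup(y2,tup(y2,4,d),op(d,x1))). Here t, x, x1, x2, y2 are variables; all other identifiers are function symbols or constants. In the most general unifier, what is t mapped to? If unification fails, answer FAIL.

tup(tup(a,4,d),4,d)

Decompose op/2: tup(4,tup(4,t,d),x2) =?= tup(4,x1,tup(a,4,d)),  tup(x2,t,x) =?= tup(y2,tup(y2,4,d),op(d,x1)).
Decompose tup/3: 4 =?= 4,  tup(4,t,d) =?= x1,  x2 =?= tup(a,4,d).
Delete trivial equation 4 =?= 4.
Bind x1 := tup(4,t,d); substituting into the one remaining equation that mentions x1 gives: tup(x2,t,x) =?= tup(y2,tup(y2,4,d),op(d,tup(4,t,d))).
Bind x2 := tup(a,4,d); substituting into the remaining equation gives: tup(tup(a,4,d),t,x) =?= tup(y2,tup(y2,4,d),op(d,tup(4,t,d))).
Decompose tup/3: tup(a,4,d) =?= y2,  t =?= tup(y2,4,d),  x =?= op(d,tup(4,t,d)).
Bind y2 := tup(a,4,d); substituting into the one remaining equation that mentions y2 gives: t =?= tup(tup(a,4,d),4,d).
Bind t := tup(tup(a,4,d),4,d); substituting into the remaining equation gives: x =?= op(d,tup(4,tup(tup(a,4,d),4,d),d)). Substituting into the earlier binding gives x1 := tup(4,tup(tup(a,4,d),4,d),d).
Bind x := op(d,tup(4,tup(tup(a,4,d),4,d),d)).
MGU = { x1 -> tup(4,tup(tup(a,4,d),4,d),d), x2 -> tup(a,4,d), y2 -> tup(a,4,d), t -> tup(tup(a,4,d),4,d), x -> op(d,tup(4,tup(tup(a,4,d),4,d),d)) }, so t -> tup(tup(a,4,d),4,d).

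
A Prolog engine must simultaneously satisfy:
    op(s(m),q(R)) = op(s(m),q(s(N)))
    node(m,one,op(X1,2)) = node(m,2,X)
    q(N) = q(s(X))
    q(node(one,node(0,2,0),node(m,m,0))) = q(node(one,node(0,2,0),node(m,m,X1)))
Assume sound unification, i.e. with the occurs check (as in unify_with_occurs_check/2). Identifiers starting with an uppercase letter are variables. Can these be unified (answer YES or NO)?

Decompose op/2: s(m) = s(m),  q(R) = q(s(N)).
Delete trivial equation s(m) = s(m).
Decompose q/1: R = s(N).
Bind R := s(N); no other remaining equation mentions R.
Decompose node/3: m = m,  one = 2,  op(X1,2) = X.
Delete trivial equation m = m.
Clash: constants one and 2 differ; no unifier exists.

NO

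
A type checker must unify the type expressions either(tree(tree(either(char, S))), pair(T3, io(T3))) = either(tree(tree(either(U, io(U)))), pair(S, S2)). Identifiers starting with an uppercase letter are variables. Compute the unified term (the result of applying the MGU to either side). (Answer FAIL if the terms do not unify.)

either(tree(tree(either(char, io(char)))), pair(io(char), io(io(char))))

Decompose either/2: tree(tree(either(char, S))) = tree(tree(either(U, io(U)))),  pair(T3, io(T3)) = pair(S, S2).
Decompose tree/1: tree(either(char, S)) = tree(either(U, io(U))).
Decompose tree/1: either(char, S) = either(U, io(U)).
Decompose either/2: char = U,  S = io(U).
Bind U := char; substituting into the one remaining equation that mentions U gives: S = io(char).
Bind S := io(char); substituting into the remaining equation gives: pair(T3, io(T3)) = pair(io(char), S2).
Decompose pair/2: T3 = io(char),  io(T3) = S2.
Bind T3 := io(char); substituting into the remaining equation gives: io(io(char)) = S2.
Bind S2 := io(io(char)).
Applying the MGU to either side gives either(tree(tree(either(char, io(char)))), pair(io(char), io(io(char)))).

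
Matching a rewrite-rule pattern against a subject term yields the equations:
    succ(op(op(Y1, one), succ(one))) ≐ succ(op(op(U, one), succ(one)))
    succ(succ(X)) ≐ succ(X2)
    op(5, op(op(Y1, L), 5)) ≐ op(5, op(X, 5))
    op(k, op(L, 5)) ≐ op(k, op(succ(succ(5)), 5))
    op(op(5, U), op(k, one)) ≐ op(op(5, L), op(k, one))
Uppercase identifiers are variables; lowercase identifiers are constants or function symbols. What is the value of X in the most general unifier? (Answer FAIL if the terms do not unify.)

op(succ(succ(5)), succ(succ(5)))

Decompose succ/1: op(op(Y1, one), succ(one)) ≐ op(op(U, one), succ(one)).
Decompose op/2: op(Y1, one) ≐ op(U, one),  succ(one) ≐ succ(one).
Decompose op/2: Y1 ≐ U,  one ≐ one.
Bind Y1 := U; substituting into the one remaining equation that mentions Y1 gives: op(5, op(op(U, L), 5)) ≐ op(5, op(X, 5)).
Delete trivial equation one ≐ one.
Delete trivial equation succ(one) ≐ succ(one).
Decompose succ/1: succ(X) ≐ X2.
Bind X2 := succ(X); no other remaining equation mentions X2.
Decompose op/2: 5 ≐ 5,  op(op(U, L), 5) ≐ op(X, 5).
Delete trivial equation 5 ≐ 5.
Decompose op/2: op(U, L) ≐ X,  5 ≐ 5.
Bind X := op(U, L); no other remaining equation mentions X. Substituting into the earlier binding gives X2 := succ(op(U, L)).
Delete trivial equation 5 ≐ 5.
Decompose op/2: k ≐ k,  op(L, 5) ≐ op(succ(succ(5)), 5).
Delete trivial equation k ≐ k.
Decompose op/2: L ≐ succ(succ(5)),  5 ≐ 5.
Bind L := succ(succ(5)); substituting into the one remaining equation that mentions L gives: op(op(5, U), op(k, one)) ≐ op(op(5, succ(succ(5))), op(k, one)). Substituting into the earlier bindings gives X2 := succ(op(U, succ(succ(5)))), X := op(U, succ(succ(5))).
Delete trivial equation 5 ≐ 5.
Decompose op/2: op(5, U) ≐ op(5, succ(succ(5))),  op(k, one) ≐ op(k, one).
Decompose op/2: 5 ≐ 5,  U ≐ succ(succ(5)).
Delete trivial equation 5 ≐ 5.
Bind U := succ(succ(5)); no other remaining equation mentions U. Substituting into the earlier bindings gives Y1 := succ(succ(5)), X2 := succ(op(succ(succ(5)), succ(succ(5)))), X := op(succ(succ(5)), succ(succ(5))).
Delete trivial equation op(k, one) ≐ op(k, one).
MGU = { Y1 -> succ(succ(5)), X2 -> succ(op(succ(succ(5)), succ(succ(5)))), X -> op(succ(succ(5)), succ(succ(5))), L -> succ(succ(5)), U -> succ(succ(5)) }, so X -> op(succ(succ(5)), succ(succ(5))).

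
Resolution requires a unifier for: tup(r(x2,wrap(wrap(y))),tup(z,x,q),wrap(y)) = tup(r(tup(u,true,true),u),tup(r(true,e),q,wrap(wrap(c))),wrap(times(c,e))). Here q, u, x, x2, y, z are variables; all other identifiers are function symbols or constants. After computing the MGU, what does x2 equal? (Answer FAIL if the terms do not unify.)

Decompose tup/3: r(x2,wrap(wrap(y))) = r(tup(u,true,true),u),  tup(z,x,q) = tup(r(true,e),q,wrap(wrap(c))),  wrap(y) = wrap(times(c,e)).
Decompose r/2: x2 = tup(u,true,true),  wrap(wrap(y)) = u.
Bind x2 := tup(u,true,true); no other remaining equation mentions x2.
Bind u := wrap(wrap(y)); no other remaining equation mentions u. Substituting into the earlier binding gives x2 := tup(wrap(wrap(y)),true,true).
Decompose tup/3: z = r(true,e),  x = q,  q = wrap(wrap(c)).
Bind z := r(true,e); no other remaining equation mentions z.
Bind x := q; no other remaining equation mentions x.
Bind q := wrap(wrap(c)); no other remaining equation mentions q. Substituting into the earlier binding gives x := wrap(wrap(c)).
Decompose wrap/1: y = times(c,e).
Bind y := times(c,e). Substituting into the earlier bindings gives x2 := tup(wrap(wrap(times(c,e))),true,true), u := wrap(wrap(times(c,e))).
MGU = { x2 ↦ tup(wrap(wrap(times(c,e))),true,true), u ↦ wrap(wrap(times(c,e))), z ↦ r(true,e), x ↦ wrap(wrap(c)), q ↦ wrap(wrap(c)), y ↦ times(c,e) }, so x2 ↦ tup(wrap(wrap(times(c,e))),true,true).

tup(wrap(wrap(times(c,e))),true,true)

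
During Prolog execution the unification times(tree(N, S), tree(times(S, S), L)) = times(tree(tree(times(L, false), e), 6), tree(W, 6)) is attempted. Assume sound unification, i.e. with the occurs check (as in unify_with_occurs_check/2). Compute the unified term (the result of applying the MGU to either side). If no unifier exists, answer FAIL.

times(tree(tree(times(6, false), e), 6), tree(times(6, 6), 6))

Decompose times/2: tree(N, S) = tree(tree(times(L, false), e), 6),  tree(times(S, S), L) = tree(W, 6).
Decompose tree/2: N = tree(times(L, false), e),  S = 6.
Bind N := tree(times(L, false), e); no other remaining equation mentions N.
Bind S := 6; substituting into the remaining equation gives: tree(times(6, 6), L) = tree(W, 6).
Decompose tree/2: times(6, 6) = W,  L = 6.
Bind W := times(6, 6); no other remaining equation mentions W.
Bind L := 6. Substituting into the earlier binding gives N := tree(times(6, false), e).
Applying the MGU to either side gives times(tree(tree(times(6, false), e), 6), tree(times(6, 6), 6)).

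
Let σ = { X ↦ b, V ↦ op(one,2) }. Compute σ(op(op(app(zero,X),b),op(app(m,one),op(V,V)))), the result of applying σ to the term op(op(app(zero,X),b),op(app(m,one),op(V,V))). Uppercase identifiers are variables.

Replace each occurrence of X with b.
Replace each occurrence of V with op(one,2).
Result: op(op(app(zero,b),b),op(app(m,one),op(op(one,2),op(one,2)))).

op(op(app(zero,b),b),op(app(m,one),op(op(one,2),op(one,2))))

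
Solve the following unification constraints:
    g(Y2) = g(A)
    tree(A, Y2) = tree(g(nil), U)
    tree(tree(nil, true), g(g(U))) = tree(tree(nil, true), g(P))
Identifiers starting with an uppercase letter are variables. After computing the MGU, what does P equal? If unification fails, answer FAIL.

Decompose g/1: Y2 = A.
Bind Y2 := A; substituting into the one remaining equation that mentions Y2 gives: tree(A, A) = tree(g(nil), U).
Decompose tree/2: A = g(nil),  A = U.
Bind A := g(nil); substituting into the one remaining equation that mentions A gives: g(nil) = U. Substituting into the earlier binding gives Y2 := g(nil).
Bind U := g(nil); substituting into the remaining equation gives: tree(tree(nil, true), g(g(g(nil)))) = tree(tree(nil, true), g(P)).
Decompose tree/2: tree(nil, true) = tree(nil, true),  g(g(g(nil))) = g(P).
Delete trivial equation tree(nil, true) = tree(nil, true).
Decompose g/1: g(g(nil)) = P.
Bind P := g(g(nil)).
MGU = { Y2 := g(nil), A := g(nil), U := g(nil), P := g(g(nil)) }, so P := g(g(nil)).

g(g(nil))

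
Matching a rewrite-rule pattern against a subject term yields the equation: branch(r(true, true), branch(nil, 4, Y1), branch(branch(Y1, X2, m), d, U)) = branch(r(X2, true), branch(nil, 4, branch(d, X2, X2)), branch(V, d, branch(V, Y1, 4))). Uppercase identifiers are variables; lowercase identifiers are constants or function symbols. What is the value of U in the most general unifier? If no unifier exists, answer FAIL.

Decompose branch/3: r(true, true) = r(X2, true),  branch(nil, 4, Y1) = branch(nil, 4, branch(d, X2, X2)),  branch(branch(Y1, X2, m), d, U) = branch(V, d, branch(V, Y1, 4)).
Decompose r/2: true = X2,  true = true.
Bind X2 := true; substituting into the 2 remaining equations that mention X2 gives: branch(nil, 4, Y1) = branch(nil, 4, branch(d, true, true)),  branch(branch(Y1, true, m), d, U) = branch(V, d, branch(V, Y1, 4)).
Delete trivial equation true = true.
Decompose branch/3: nil = nil,  4 = 4,  Y1 = branch(d, true, true).
Delete trivial equation nil = nil.
Delete trivial equation 4 = 4.
Bind Y1 := branch(d, true, true); substituting into the remaining equation gives: branch(branch(branch(d, true, true), true, m), d, U) = branch(V, d, branch(V, branch(d, true, true), 4)).
Decompose branch/3: branch(branch(d, true, true), true, m) = V,  d = d,  U = branch(V, branch(d, true, true), 4).
Bind V := branch(branch(d, true, true), true, m); substituting into the one remaining equation that mentions V gives: U = branch(branch(branch(d, true, true), true, m), branch(d, true, true), 4).
Delete trivial equation d = d.
Bind U := branch(branch(branch(d, true, true), true, m), branch(d, true, true), 4).
MGU = { X2 -> true, Y1 -> branch(d, true, true), V -> branch(branch(d, true, true), true, m), U -> branch(branch(branch(d, true, true), true, m), branch(d, true, true), 4) }, so U -> branch(branch(branch(d, true, true), true, m), branch(d, true, true), 4).

branch(branch(branch(d, true, true), true, m), branch(d, true, true), 4)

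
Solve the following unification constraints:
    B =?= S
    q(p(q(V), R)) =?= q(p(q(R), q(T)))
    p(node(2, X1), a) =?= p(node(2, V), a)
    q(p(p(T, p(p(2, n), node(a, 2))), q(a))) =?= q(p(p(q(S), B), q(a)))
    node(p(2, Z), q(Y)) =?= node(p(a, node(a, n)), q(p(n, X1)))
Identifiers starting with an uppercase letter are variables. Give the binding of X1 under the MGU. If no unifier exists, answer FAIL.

FAIL

Bind B := S; substituting into the one remaining equation that mentions B gives: q(p(p(T, p(p(2, n), node(a, 2))), q(a))) =?= q(p(p(q(S), S), q(a))).
Decompose q/1: p(q(V), R) =?= p(q(R), q(T)).
Decompose p/2: q(V) =?= q(R),  R =?= q(T).
Decompose q/1: V =?= R.
Bind V := R; substituting into the one remaining equation that mentions V gives: p(node(2, X1), a) =?= p(node(2, R), a).
Bind R := q(T); substituting into the one remaining equation that mentions R gives: p(node(2, X1), a) =?= p(node(2, q(T)), a). Substituting into the earlier binding gives V := q(T).
Decompose p/2: node(2, X1) =?= node(2, q(T)),  a =?= a.
Decompose node/2: 2 =?= 2,  X1 =?= q(T).
Delete trivial equation 2 =?= 2.
Bind X1 := q(T); substituting into the one remaining equation that mentions X1 gives: node(p(2, Z), q(Y)) =?= node(p(a, node(a, n)), q(p(n, q(T)))).
Delete trivial equation a =?= a.
Decompose q/1: p(p(T, p(p(2, n), node(a, 2))), q(a)) =?= p(p(q(S), S), q(a)).
Decompose p/2: p(T, p(p(2, n), node(a, 2))) =?= p(q(S), S),  q(a) =?= q(a).
Decompose p/2: T =?= q(S),  p(p(2, n), node(a, 2)) =?= S.
Bind T := q(S); substituting into the one remaining equation that mentions T gives: node(p(2, Z), q(Y)) =?= node(p(a, node(a, n)), q(p(n, q(q(S))))). Substituting into the earlier bindings gives V := q(q(S)), R := q(q(S)), X1 := q(q(S)).
Bind S := p(p(2, n), node(a, 2)); substituting into the one remaining equation that mentions S gives: node(p(2, Z), q(Y)) =?= node(p(a, node(a, n)), q(p(n, q(q(p(p(2, n), node(a, 2))))))). Substituting into the earlier bindings gives B := p(p(2, n), node(a, 2)), V := q(q(p(p(2, n), node(a, 2)))), R := q(q(p(p(2, n), node(a, 2)))), X1 := q(q(p(p(2, n), node(a, 2)))), T := q(p(p(2, n), node(a, 2))).
Delete trivial equation q(a) =?= q(a).
Decompose node/2: p(2, Z) =?= p(a, node(a, n)),  q(Y) =?= q(p(n, q(q(p(p(2, n), node(a, 2)))))).
Decompose p/2: 2 =?= a,  Z =?= node(a, n).
Clash: constants 2 and a differ; no unifier exists.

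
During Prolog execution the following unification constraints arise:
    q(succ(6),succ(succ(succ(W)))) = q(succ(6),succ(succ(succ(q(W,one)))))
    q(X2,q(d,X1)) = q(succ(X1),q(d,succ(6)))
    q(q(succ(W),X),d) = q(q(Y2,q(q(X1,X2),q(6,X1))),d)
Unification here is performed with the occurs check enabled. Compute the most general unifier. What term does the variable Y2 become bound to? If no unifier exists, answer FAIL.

FAIL

Decompose q/2: succ(6) = succ(6),  succ(succ(succ(W))) = succ(succ(succ(q(W,one)))).
Delete trivial equation succ(6) = succ(6).
Decompose succ/1: succ(succ(W)) = succ(succ(q(W,one))).
Decompose succ/1: succ(W) = succ(q(W,one)).
Decompose succ/1: W = q(W,one).
Occurs check fails: W occurs in q(W,one); the equation W = q(W,one) has no finite solution.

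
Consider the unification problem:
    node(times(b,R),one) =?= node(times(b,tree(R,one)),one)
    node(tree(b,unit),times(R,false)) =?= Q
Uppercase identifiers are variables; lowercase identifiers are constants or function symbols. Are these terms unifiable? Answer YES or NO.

NO

Decompose node/2: times(b,R) =?= times(b,tree(R,one)),  one =?= one.
Decompose times/2: b =?= b,  R =?= tree(R,one).
Delete trivial equation b =?= b.
Occurs check fails: R occurs in tree(R,one); the equation R =?= tree(R,one) has no finite solution.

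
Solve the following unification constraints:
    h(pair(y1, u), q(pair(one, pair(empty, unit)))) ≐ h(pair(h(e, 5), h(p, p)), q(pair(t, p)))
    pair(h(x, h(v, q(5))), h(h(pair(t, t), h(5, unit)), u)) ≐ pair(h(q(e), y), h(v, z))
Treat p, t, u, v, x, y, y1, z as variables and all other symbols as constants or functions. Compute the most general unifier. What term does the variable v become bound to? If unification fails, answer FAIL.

Decompose h/2: pair(y1, u) ≐ pair(h(e, 5), h(p, p)),  q(pair(one, pair(empty, unit))) ≐ q(pair(t, p)).
Decompose pair/2: y1 ≐ h(e, 5),  u ≐ h(p, p).
Bind y1 := h(e, 5); no other remaining equation mentions y1.
Bind u := h(p, p); substituting into the one remaining equation that mentions u gives: pair(h(x, h(v, q(5))), h(h(pair(t, t), h(5, unit)), h(p, p))) ≐ pair(h(q(e), y), h(v, z)).
Decompose q/1: pair(one, pair(empty, unit)) ≐ pair(t, p).
Decompose pair/2: one ≐ t,  pair(empty, unit) ≐ p.
Bind t := one; substituting into the one remaining equation that mentions t gives: pair(h(x, h(v, q(5))), h(h(pair(one, one), h(5, unit)), h(p, p))) ≐ pair(h(q(e), y), h(v, z)).
Bind p := pair(empty, unit); substituting into the remaining equation gives: pair(h(x, h(v, q(5))), h(h(pair(one, one), h(5, unit)), h(pair(empty, unit), pair(empty, unit)))) ≐ pair(h(q(e), y), h(v, z)). Substituting into the earlier binding gives u := h(pair(empty, unit), pair(empty, unit)).
Decompose pair/2: h(x, h(v, q(5))) ≐ h(q(e), y),  h(h(pair(one, one), h(5, unit)), h(pair(empty, unit), pair(empty, unit))) ≐ h(v, z).
Decompose h/2: x ≐ q(e),  h(v, q(5)) ≐ y.
Bind x := q(e); no other remaining equation mentions x.
Bind y := h(v, q(5)); no other remaining equation mentions y.
Decompose h/2: h(pair(one, one), h(5, unit)) ≐ v,  h(pair(empty, unit), pair(empty, unit)) ≐ z.
Bind v := h(pair(one, one), h(5, unit)); no other remaining equation mentions v. Substituting into the earlier binding gives y := h(h(pair(one, one), h(5, unit)), q(5)).
Bind z := h(pair(empty, unit), pair(empty, unit)).
MGU = { y1 -> h(e, 5), u -> h(pair(empty, unit), pair(empty, unit)), t -> one, p -> pair(empty, unit), x -> q(e), y -> h(h(pair(one, one), h(5, unit)), q(5)), v -> h(pair(one, one), h(5, unit)), z -> h(pair(empty, unit), pair(empty, unit)) }, so v -> h(pair(one, one), h(5, unit)).

h(pair(one, one), h(5, unit))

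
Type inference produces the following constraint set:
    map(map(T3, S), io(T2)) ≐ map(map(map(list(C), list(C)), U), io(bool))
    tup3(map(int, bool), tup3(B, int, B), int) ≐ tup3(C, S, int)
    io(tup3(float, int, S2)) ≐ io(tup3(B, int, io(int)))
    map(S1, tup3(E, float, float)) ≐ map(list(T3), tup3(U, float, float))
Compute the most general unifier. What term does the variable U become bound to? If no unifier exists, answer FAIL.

Decompose map/2: map(T3, S) ≐ map(map(list(C), list(C)), U),  io(T2) ≐ io(bool).
Decompose map/2: T3 ≐ map(list(C), list(C)),  S ≐ U.
Bind T3 := map(list(C), list(C)); substituting into the one remaining equation that mentions T3 gives: map(S1, tup3(E, float, float)) ≐ map(list(map(list(C), list(C))), tup3(U, float, float)).
Bind S := U; substituting into the one remaining equation that mentions S gives: tup3(map(int, bool), tup3(B, int, B), int) ≐ tup3(C, U, int).
Decompose io/1: T2 ≐ bool.
Bind T2 := bool; no other remaining equation mentions T2.
Decompose tup3/3: map(int, bool) ≐ C,  tup3(B, int, B) ≐ U,  int ≐ int.
Bind C := map(int, bool); substituting into the one remaining equation that mentions C gives: map(S1, tup3(E, float, float)) ≐ map(list(map(list(map(int, bool)), list(map(int, bool)))), tup3(U, float, float)). Substituting into the earlier binding gives T3 := map(list(map(int, bool)), list(map(int, bool))).
Bind U := tup3(B, int, B); substituting into the one remaining equation that mentions U gives: map(S1, tup3(E, float, float)) ≐ map(list(map(list(map(int, bool)), list(map(int, bool)))), tup3(tup3(B, int, B), float, float)). Substituting into the earlier binding gives S := tup3(B, int, B).
Delete trivial equation int ≐ int.
Decompose io/1: tup3(float, int, S2) ≐ tup3(B, int, io(int)).
Decompose tup3/3: float ≐ B,  int ≐ int,  S2 ≐ io(int).
Bind B := float; substituting into the one remaining equation that mentions B gives: map(S1, tup3(E, float, float)) ≐ map(list(map(list(map(int, bool)), list(map(int, bool)))), tup3(tup3(float, int, float), float, float)). Substituting into the earlier bindings gives S := tup3(float, int, float), U := tup3(float, int, float).
Delete trivial equation int ≐ int.
Bind S2 := io(int); no other remaining equation mentions S2.
Decompose map/2: S1 ≐ list(map(list(map(int, bool)), list(map(int, bool)))),  tup3(E, float, float) ≐ tup3(tup3(float, int, float), float, float).
Bind S1 := list(map(list(map(int, bool)), list(map(int, bool)))); no other remaining equation mentions S1.
Decompose tup3/3: E ≐ tup3(float, int, float),  float ≐ float,  float ≐ float.
Bind E := tup3(float, int, float); no other remaining equation mentions E.
Delete trivial equation float ≐ float.
Delete trivial equation float ≐ float.
MGU = { T3 -> map(list(map(int, bool)), list(map(int, bool))), S -> tup3(float, int, float), T2 -> bool, C -> map(int, bool), U -> tup3(float, int, float), B -> float, S2 -> io(int), S1 -> list(map(list(map(int, bool)), list(map(int, bool)))), E -> tup3(float, int, float) }, so U -> tup3(float, int, float).

tup3(float, int, float)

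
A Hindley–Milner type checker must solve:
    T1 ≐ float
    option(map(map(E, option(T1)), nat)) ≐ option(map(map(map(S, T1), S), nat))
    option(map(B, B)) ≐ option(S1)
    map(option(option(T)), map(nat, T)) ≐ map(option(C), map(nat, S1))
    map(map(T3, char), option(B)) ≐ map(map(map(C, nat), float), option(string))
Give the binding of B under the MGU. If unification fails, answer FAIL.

Bind T1 := float; substituting into the one remaining equation that mentions T1 gives: option(map(map(E, option(float)), nat)) ≐ option(map(map(map(S, float), S), nat)).
Decompose option/1: map(map(E, option(float)), nat) ≐ map(map(map(S, float), S), nat).
Decompose map/2: map(E, option(float)) ≐ map(map(S, float), S),  nat ≐ nat.
Decompose map/2: E ≐ map(S, float),  option(float) ≐ S.
Bind E := map(S, float); no other remaining equation mentions E.
Bind S := option(float); no other remaining equation mentions S. Substituting into the earlier binding gives E := map(option(float), float).
Delete trivial equation nat ≐ nat.
Decompose option/1: map(B, B) ≐ S1.
Bind S1 := map(B, B); substituting into the one remaining equation that mentions S1 gives: map(option(option(T)), map(nat, T)) ≐ map(option(C), map(nat, map(B, B))).
Decompose map/2: option(option(T)) ≐ option(C),  map(nat, T) ≐ map(nat, map(B, B)).
Decompose option/1: option(T) ≐ C.
Bind C := option(T); substituting into the one remaining equation that mentions C gives: map(map(T3, char), option(B)) ≐ map(map(map(option(T), nat), float), option(string)).
Decompose map/2: nat ≐ nat,  T ≐ map(B, B).
Delete trivial equation nat ≐ nat.
Bind T := map(B, B); substituting into the remaining equation gives: map(map(T3, char), option(B)) ≐ map(map(map(option(map(B, B)), nat), float), option(string)). Substituting into the earlier binding gives C := option(map(B, B)).
Decompose map/2: map(T3, char) ≐ map(map(option(map(B, B)), nat), float),  option(B) ≐ option(string).
Decompose map/2: T3 ≐ map(option(map(B, B)), nat),  char ≐ float.
Bind T3 := map(option(map(B, B)), nat); no other remaining equation mentions T3.
Clash: constants char and float differ; no unifier exists.

FAIL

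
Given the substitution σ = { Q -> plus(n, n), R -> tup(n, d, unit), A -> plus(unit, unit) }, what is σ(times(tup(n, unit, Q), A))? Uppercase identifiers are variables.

times(tup(n, unit, plus(n, n)), plus(unit, unit))

Replace each occurrence of Q with plus(n, n).
Replace each occurrence of A with plus(unit, unit).
Result: times(tup(n, unit, plus(n, n)), plus(unit, unit)).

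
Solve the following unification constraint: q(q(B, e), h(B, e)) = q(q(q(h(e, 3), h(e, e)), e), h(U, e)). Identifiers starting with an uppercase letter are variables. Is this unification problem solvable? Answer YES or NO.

YES

Decompose q/2: q(B, e) = q(q(h(e, 3), h(e, e)), e),  h(B, e) = h(U, e).
Decompose q/2: B = q(h(e, 3), h(e, e)),  e = e.
Bind B := q(h(e, 3), h(e, e)); substituting into the one remaining equation that mentions B gives: h(q(h(e, 3), h(e, e)), e) = h(U, e).
Delete trivial equation e = e.
Decompose h/2: q(h(e, 3), h(e, e)) = U,  e = e.
Bind U := q(h(e, 3), h(e, e)); no other remaining equation mentions U.
Delete trivial equation e = e.
No equations remain and no clash or occurs-check failure arose, so a unifier exists.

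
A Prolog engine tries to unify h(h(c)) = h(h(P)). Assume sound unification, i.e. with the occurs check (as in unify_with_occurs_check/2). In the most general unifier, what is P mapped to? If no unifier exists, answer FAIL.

Decompose h/1: h(c) = h(P).
Decompose h/1: c = P.
Bind P := c.
MGU = { P -> c }, so P -> c.

c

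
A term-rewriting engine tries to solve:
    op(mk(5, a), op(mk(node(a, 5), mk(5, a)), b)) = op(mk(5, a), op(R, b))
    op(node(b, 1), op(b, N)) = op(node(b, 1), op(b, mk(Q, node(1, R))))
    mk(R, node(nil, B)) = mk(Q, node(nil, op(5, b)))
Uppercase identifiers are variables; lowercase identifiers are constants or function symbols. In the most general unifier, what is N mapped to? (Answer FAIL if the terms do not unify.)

mk(mk(node(a, 5), mk(5, a)), node(1, mk(node(a, 5), mk(5, a))))

Decompose op/2: mk(5, a) = mk(5, a),  op(mk(node(a, 5), mk(5, a)), b) = op(R, b).
Delete trivial equation mk(5, a) = mk(5, a).
Decompose op/2: mk(node(a, 5), mk(5, a)) = R,  b = b.
Bind R := mk(node(a, 5), mk(5, a)); substituting into the 2 remaining equations that mention R gives: op(node(b, 1), op(b, N)) = op(node(b, 1), op(b, mk(Q, node(1, mk(node(a, 5), mk(5, a)))))),  mk(mk(node(a, 5), mk(5, a)), node(nil, B)) = mk(Q, node(nil, op(5, b))).
Delete trivial equation b = b.
Decompose op/2: node(b, 1) = node(b, 1),  op(b, N) = op(b, mk(Q, node(1, mk(node(a, 5), mk(5, a))))).
Delete trivial equation node(b, 1) = node(b, 1).
Decompose op/2: b = b,  N = mk(Q, node(1, mk(node(a, 5), mk(5, a)))).
Delete trivial equation b = b.
Bind N := mk(Q, node(1, mk(node(a, 5), mk(5, a)))); no other remaining equation mentions N.
Decompose mk/2: mk(node(a, 5), mk(5, a)) = Q,  node(nil, B) = node(nil, op(5, b)).
Bind Q := mk(node(a, 5), mk(5, a)); no other remaining equation mentions Q. Substituting into the earlier binding gives N := mk(mk(node(a, 5), mk(5, a)), node(1, mk(node(a, 5), mk(5, a)))).
Decompose node/2: nil = nil,  B = op(5, b).
Delete trivial equation nil = nil.
Bind B := op(5, b).
MGU = { R ↦ mk(node(a, 5), mk(5, a)), N ↦ mk(mk(node(a, 5), mk(5, a)), node(1, mk(node(a, 5), mk(5, a)))), Q ↦ mk(node(a, 5), mk(5, a)), B ↦ op(5, b) }, so N ↦ mk(mk(node(a, 5), mk(5, a)), node(1, mk(node(a, 5), mk(5, a)))).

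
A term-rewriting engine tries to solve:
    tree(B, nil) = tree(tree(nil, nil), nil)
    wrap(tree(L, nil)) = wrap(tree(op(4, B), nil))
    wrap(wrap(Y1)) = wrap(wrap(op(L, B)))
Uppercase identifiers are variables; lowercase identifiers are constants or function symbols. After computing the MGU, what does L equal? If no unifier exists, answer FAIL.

op(4, tree(nil, nil))

Decompose tree/2: B = tree(nil, nil),  nil = nil.
Bind B := tree(nil, nil); substituting into the 2 remaining equations that mention B gives: wrap(tree(L, nil)) = wrap(tree(op(4, tree(nil, nil)), nil)),  wrap(wrap(Y1)) = wrap(wrap(op(L, tree(nil, nil)))).
Delete trivial equation nil = nil.
Decompose wrap/1: tree(L, nil) = tree(op(4, tree(nil, nil)), nil).
Decompose tree/2: L = op(4, tree(nil, nil)),  nil = nil.
Bind L := op(4, tree(nil, nil)); substituting into the one remaining equation that mentions L gives: wrap(wrap(Y1)) = wrap(wrap(op(op(4, tree(nil, nil)), tree(nil, nil)))).
Delete trivial equation nil = nil.
Decompose wrap/1: wrap(Y1) = wrap(op(op(4, tree(nil, nil)), tree(nil, nil))).
Decompose wrap/1: Y1 = op(op(4, tree(nil, nil)), tree(nil, nil)).
Bind Y1 := op(op(4, tree(nil, nil)), tree(nil, nil)).
MGU = { B ↦ tree(nil, nil), L ↦ op(4, tree(nil, nil)), Y1 ↦ op(op(4, tree(nil, nil)), tree(nil, nil)) }, so L ↦ op(4, tree(nil, nil)).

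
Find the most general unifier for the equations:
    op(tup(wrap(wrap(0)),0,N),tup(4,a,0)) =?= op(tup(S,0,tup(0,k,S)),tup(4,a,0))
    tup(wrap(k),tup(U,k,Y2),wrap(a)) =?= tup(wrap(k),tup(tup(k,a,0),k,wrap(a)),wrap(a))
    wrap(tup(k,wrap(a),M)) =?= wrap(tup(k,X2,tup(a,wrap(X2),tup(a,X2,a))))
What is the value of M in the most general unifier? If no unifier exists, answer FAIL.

Decompose op/2: tup(wrap(wrap(0)),0,N) =?= tup(S,0,tup(0,k,S)),  tup(4,a,0) =?= tup(4,a,0).
Decompose tup/3: wrap(wrap(0)) =?= S,  0 =?= 0,  N =?= tup(0,k,S).
Bind S := wrap(wrap(0)); substituting into the one remaining equation that mentions S gives: N =?= tup(0,k,wrap(wrap(0))).
Delete trivial equation 0 =?= 0.
Bind N := tup(0,k,wrap(wrap(0))); no other remaining equation mentions N.
Delete trivial equation tup(4,a,0) =?= tup(4,a,0).
Decompose tup/3: wrap(k) =?= wrap(k),  tup(U,k,Y2) =?= tup(tup(k,a,0),k,wrap(a)),  wrap(a) =?= wrap(a).
Delete trivial equation wrap(k) =?= wrap(k).
Decompose tup/3: U =?= tup(k,a,0),  k =?= k,  Y2 =?= wrap(a).
Bind U := tup(k,a,0); no other remaining equation mentions U.
Delete trivial equation k =?= k.
Bind Y2 := wrap(a); no other remaining equation mentions Y2.
Delete trivial equation wrap(a) =?= wrap(a).
Decompose wrap/1: tup(k,wrap(a),M) =?= tup(k,X2,tup(a,wrap(X2),tup(a,X2,a))).
Decompose tup/3: k =?= k,  wrap(a) =?= X2,  M =?= tup(a,wrap(X2),tup(a,X2,a)).
Delete trivial equation k =?= k.
Bind X2 := wrap(a); substituting into the remaining equation gives: M =?= tup(a,wrap(wrap(a)),tup(a,wrap(a),a)).
Bind M := tup(a,wrap(wrap(a)),tup(a,wrap(a),a)).
MGU = { S -> wrap(wrap(0)), N -> tup(0,k,wrap(wrap(0))), U -> tup(k,a,0), Y2 -> wrap(a), X2 -> wrap(a), M -> tup(a,wrap(wrap(a)),tup(a,wrap(a),a)) }, so M -> tup(a,wrap(wrap(a)),tup(a,wrap(a),a)).

tup(a,wrap(wrap(a)),tup(a,wrap(a),a))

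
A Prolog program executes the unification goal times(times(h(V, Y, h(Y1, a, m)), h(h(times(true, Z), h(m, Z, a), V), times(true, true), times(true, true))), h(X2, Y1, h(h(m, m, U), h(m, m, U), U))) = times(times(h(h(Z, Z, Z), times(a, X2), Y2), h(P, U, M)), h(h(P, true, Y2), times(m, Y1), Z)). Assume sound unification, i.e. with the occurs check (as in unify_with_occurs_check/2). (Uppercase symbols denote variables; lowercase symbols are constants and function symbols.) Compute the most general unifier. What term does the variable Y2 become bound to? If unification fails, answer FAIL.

Decompose times/2: times(h(V, Y, h(Y1, a, m)), h(h(times(true, Z), h(m, Z, a), V), times(true, true), times(true, true))) = times(h(h(Z, Z, Z), times(a, X2), Y2), h(P, U, M)),  h(X2, Y1, h(h(m, m, U), h(m, m, U), U)) = h(h(P, true, Y2), times(m, Y1), Z).
Decompose times/2: h(V, Y, h(Y1, a, m)) = h(h(Z, Z, Z), times(a, X2), Y2),  h(h(times(true, Z), h(m, Z, a), V), times(true, true), times(true, true)) = h(P, U, M).
Decompose h/3: V = h(Z, Z, Z),  Y = times(a, X2),  h(Y1, a, m) = Y2.
Bind V := h(Z, Z, Z); substituting into the one remaining equation that mentions V gives: h(h(times(true, Z), h(m, Z, a), h(Z, Z, Z)), times(true, true), times(true, true)) = h(P, U, M).
Bind Y := times(a, X2); no other remaining equation mentions Y.
Bind Y2 := h(Y1, a, m); substituting into the one remaining equation that mentions Y2 gives: h(X2, Y1, h(h(m, m, U), h(m, m, U), U)) = h(h(P, true, h(Y1, a, m)), times(m, Y1), Z).
Decompose h/3: h(times(true, Z), h(m, Z, a), h(Z, Z, Z)) = P,  times(true, true) = U,  times(true, true) = M.
Bind P := h(times(true, Z), h(m, Z, a), h(Z, Z, Z)); substituting into the one remaining equation that mentions P gives: h(X2, Y1, h(h(m, m, U), h(m, m, U), U)) = h(h(h(times(true, Z), h(m, Z, a), h(Z, Z, Z)), true, h(Y1, a, m)), times(m, Y1), Z).
Bind U := times(true, true); substituting into the one remaining equation that mentions U gives: h(X2, Y1, h(h(m, m, times(true, true)), h(m, m, times(true, true)), times(true, true))) = h(h(h(times(true, Z), h(m, Z, a), h(Z, Z, Z)), true, h(Y1, a, m)), times(m, Y1), Z).
Bind M := times(true, true); no other remaining equation mentions M.
Decompose h/3: X2 = h(h(times(true, Z), h(m, Z, a), h(Z, Z, Z)), true, h(Y1, a, m)),  Y1 = times(m, Y1),  h(h(m, m, times(true, true)), h(m, m, times(true, true)), times(true, true)) = Z.
Bind X2 := h(h(times(true, Z), h(m, Z, a), h(Z, Z, Z)), true, h(Y1, a, m)); no other remaining equation mentions X2. Substituting into the earlier binding gives Y := times(a, h(h(times(true, Z), h(m, Z, a), h(Z, Z, Z)), true, h(Y1, a, m))).
Occurs check fails: Y1 occurs in times(m, Y1); the equation Y1 = times(m, Y1) has no finite solution.

FAIL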